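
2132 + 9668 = 11800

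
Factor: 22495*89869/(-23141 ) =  - 5^1*11^1 * 13^1 *31^1*73^( - 1 )*223^1*317^( - 1 )*409^1 = - 2021603155/23141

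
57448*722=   41477456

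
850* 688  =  584800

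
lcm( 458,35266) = 35266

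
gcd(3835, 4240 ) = 5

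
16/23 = 16/23 =0.70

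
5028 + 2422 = 7450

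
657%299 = 59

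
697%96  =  25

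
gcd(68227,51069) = 1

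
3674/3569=1 + 105/3569 = 1.03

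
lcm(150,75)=150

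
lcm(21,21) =21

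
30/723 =10/241 = 0.04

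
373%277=96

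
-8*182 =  - 1456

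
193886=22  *8813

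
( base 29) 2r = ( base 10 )85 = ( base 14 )61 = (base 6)221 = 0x55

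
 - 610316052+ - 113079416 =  -723395468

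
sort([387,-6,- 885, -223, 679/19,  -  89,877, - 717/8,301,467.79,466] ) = [ - 885, - 223, - 717/8,-89, - 6, 679/19, 301,387,466,467.79,877]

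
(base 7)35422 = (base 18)1A34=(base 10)9130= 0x23AA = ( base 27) CE4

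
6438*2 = 12876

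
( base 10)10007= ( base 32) 9ON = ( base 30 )b3h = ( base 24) h8n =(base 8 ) 23427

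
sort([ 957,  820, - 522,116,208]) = [ - 522,  116,208,820,957]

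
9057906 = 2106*4301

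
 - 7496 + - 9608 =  -17104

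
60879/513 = 20293/171 =118.67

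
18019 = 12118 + 5901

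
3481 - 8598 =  - 5117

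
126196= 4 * 31549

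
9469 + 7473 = 16942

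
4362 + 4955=9317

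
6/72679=6/72679=0.00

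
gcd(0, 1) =1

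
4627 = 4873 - 246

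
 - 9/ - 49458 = 3/16486= 0.00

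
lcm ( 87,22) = 1914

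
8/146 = 4/73 = 0.05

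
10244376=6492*1578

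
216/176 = 1 + 5/22 = 1.23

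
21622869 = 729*29661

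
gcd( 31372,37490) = 46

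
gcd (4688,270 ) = 2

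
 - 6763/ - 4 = 1690+3/4 = 1690.75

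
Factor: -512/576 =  - 8/9 = - 2^3 * 3^( - 2 )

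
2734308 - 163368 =2570940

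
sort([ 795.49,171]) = [171, 795.49 ] 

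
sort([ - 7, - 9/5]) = [-7, - 9/5]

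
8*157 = 1256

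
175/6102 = 175/6102 = 0.03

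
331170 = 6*55195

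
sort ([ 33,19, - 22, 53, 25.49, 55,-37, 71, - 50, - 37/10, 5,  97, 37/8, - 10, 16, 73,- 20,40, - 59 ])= [ - 59, - 50, - 37, - 22, - 20,  -  10, - 37/10,37/8,5, 16,19,25.49 , 33,  40, 53, 55,71, 73,97]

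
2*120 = 240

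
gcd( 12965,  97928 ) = 1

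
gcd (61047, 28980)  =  63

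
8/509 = 8/509  =  0.02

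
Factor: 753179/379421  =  7^1*19^1*67^(-1 )  =  133/67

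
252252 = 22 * 11466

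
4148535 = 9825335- 5676800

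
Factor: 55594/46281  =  2^1*3^ ( - 1)*7^1*11^1*19^2*15427^( - 1)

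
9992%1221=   224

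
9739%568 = 83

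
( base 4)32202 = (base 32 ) T2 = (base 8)1642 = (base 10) 930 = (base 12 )656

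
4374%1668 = 1038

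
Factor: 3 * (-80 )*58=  - 13920  =  - 2^5*3^1*5^1*29^1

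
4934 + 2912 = 7846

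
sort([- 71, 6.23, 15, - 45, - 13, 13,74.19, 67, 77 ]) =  [ - 71,  -  45, -13,6.23,13,15, 67, 74.19, 77 ]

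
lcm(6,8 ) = 24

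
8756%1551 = 1001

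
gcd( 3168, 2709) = 9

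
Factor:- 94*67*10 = -62980 = - 2^2 *5^1*  47^1* 67^1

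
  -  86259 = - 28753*3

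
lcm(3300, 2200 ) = 6600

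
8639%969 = 887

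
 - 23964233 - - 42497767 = 18533534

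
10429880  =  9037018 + 1392862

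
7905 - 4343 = 3562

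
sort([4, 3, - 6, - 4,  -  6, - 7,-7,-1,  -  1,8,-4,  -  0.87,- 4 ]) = [ - 7,-7, - 6,  -  6,  -  4,  -  4, - 4,-1,  -  1,-0.87, 3, 4, 8]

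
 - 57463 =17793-75256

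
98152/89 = 1102+74/89 = 1102.83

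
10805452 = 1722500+9082952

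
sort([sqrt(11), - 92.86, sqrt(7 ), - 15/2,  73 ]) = [ - 92.86, - 15/2 , sqrt( 7 ),  sqrt(11 ), 73] 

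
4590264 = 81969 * 56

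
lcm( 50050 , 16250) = 1251250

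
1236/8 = 309/2 = 154.50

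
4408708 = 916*4813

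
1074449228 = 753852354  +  320596874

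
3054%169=12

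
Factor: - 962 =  - 2^1*13^1*37^1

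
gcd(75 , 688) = 1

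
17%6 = 5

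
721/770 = 103/110 = 0.94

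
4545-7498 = -2953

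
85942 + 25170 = 111112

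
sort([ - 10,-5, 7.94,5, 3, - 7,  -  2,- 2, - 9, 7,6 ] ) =[-10, - 9, - 7 ,-5, - 2, - 2,3, 5,6,7,7.94]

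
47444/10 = 4744 + 2/5 = 4744.40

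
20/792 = 5/198 = 0.03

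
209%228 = 209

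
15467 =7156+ 8311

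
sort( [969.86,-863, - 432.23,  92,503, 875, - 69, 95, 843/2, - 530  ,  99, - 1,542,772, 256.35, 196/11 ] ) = [ - 863, - 530, - 432.23,-69, - 1 , 196/11, 92 , 95, 99, 256.35,  843/2, 503, 542, 772, 875,  969.86 ] 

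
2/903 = 2/903 = 0.00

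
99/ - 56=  - 2 + 13/56 = - 1.77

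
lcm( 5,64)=320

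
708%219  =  51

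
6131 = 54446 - 48315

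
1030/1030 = 1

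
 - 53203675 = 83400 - 53287075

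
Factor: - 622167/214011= - 3^( - 1 )*13^1 * 53^1*79^( - 1) = - 689/237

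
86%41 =4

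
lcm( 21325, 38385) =191925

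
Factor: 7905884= 2^2 * 7^1*17^2*977^1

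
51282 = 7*7326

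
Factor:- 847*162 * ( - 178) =24424092 = 2^2*3^4*7^1*11^2*89^1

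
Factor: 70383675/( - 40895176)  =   - 2^( - 3)*3^1 *5^2*7^( -1)*41^1*47^1*211^(  -  1)*487^1*3461^( - 1)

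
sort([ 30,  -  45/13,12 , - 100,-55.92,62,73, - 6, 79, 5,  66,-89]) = [ - 100, - 89, - 55.92, - 6, - 45/13 , 5 , 12, 30, 62,  66, 73, 79]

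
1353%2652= 1353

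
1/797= 1/797 = 0.00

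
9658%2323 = 366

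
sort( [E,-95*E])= [ - 95*E, E]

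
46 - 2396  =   - 2350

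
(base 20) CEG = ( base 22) ABE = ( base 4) 1033220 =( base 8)11750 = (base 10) 5096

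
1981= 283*7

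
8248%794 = 308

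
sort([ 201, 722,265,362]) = [201,265, 362 , 722]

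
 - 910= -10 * 91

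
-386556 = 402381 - 788937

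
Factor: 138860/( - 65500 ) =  - 53/25 = - 5^( - 2 )*53^1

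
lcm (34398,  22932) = 68796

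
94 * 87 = 8178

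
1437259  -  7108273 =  - 5671014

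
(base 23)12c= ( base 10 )587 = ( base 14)2DD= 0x24b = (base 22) 14F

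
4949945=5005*989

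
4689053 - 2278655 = 2410398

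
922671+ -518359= 404312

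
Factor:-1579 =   -  1579^1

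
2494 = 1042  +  1452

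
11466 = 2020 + 9446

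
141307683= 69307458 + 72000225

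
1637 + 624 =2261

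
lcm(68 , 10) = 340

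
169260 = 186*910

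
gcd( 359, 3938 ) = 1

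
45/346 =45/346 = 0.13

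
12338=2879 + 9459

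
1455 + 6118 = 7573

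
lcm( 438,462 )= 33726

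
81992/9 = 9110 + 2/9 =9110.22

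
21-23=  - 2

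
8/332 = 2/83 = 0.02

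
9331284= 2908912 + 6422372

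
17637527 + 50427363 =68064890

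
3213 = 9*357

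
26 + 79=105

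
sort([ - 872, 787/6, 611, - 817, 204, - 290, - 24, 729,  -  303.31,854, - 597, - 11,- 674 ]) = [ - 872, - 817,  -  674, - 597, - 303.31, - 290, - 24, - 11,787/6, 204, 611, 729, 854 ] 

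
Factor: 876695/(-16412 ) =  - 2^(  -  2)*5^1*11^(-1) * 67^1*373^( - 1)*2617^1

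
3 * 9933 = 29799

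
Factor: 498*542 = 2^2*3^1 *83^1*271^1 = 269916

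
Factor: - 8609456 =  - 2^4*37^1*14543^1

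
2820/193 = 14+118/193   =  14.61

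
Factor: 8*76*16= 9728= 2^9*19^1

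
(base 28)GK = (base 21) 116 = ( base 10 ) 468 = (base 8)724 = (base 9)570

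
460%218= 24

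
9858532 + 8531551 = 18390083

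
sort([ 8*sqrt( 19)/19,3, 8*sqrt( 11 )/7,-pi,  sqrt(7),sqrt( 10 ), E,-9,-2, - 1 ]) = [ - 9, - pi,-2, - 1, 8* sqrt ( 19 )/19,sqrt ( 7), E,  3, sqrt(10),8*sqrt(11 )/7]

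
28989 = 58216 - 29227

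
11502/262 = 5751/131 = 43.90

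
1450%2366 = 1450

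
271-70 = 201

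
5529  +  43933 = 49462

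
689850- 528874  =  160976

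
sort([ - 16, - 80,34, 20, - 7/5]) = [ - 80, - 16, - 7/5,  20,34 ]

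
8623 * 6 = 51738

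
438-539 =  - 101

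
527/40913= 527/40913 = 0.01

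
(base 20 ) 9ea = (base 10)3890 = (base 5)111030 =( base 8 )7462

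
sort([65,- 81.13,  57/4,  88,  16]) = [ - 81.13,57/4 , 16, 65, 88] 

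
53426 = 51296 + 2130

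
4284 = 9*476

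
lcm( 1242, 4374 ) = 100602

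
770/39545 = 14/719= 0.02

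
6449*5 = 32245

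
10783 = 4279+6504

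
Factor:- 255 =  - 3^1*5^1*17^1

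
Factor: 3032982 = 2^1*3^2*168499^1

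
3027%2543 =484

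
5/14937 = 5/14937 = 0.00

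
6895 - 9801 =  - 2906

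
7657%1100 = 1057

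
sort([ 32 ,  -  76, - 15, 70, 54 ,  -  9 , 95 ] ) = [  -  76, -15 , - 9, 32,  54 , 70,95 ] 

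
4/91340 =1/22835 = 0.00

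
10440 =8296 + 2144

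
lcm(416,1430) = 22880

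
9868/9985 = 9868/9985 = 0.99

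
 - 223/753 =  - 1 + 530/753 = -0.30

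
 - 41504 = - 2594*16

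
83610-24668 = 58942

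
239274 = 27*8862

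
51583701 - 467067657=-415483956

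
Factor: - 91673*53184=  -  4875536832=- 2^6*3^1*277^1*91673^1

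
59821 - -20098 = 79919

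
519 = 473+46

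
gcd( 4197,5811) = 3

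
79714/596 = 133 + 223/298  =  133.75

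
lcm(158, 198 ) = 15642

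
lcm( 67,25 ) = 1675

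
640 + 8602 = 9242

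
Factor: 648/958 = 2^2 * 3^4*479^( - 1 ) = 324/479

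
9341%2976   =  413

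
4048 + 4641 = 8689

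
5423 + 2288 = 7711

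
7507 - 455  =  7052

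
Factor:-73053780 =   -  2^2*3^1 * 5^1*103^1*11821^1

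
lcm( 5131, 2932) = 20524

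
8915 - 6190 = 2725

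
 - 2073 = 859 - 2932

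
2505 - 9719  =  -7214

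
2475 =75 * 33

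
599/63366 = 599/63366 = 0.01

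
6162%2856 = 450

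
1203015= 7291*165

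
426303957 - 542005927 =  - 115701970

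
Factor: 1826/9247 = 2^1*7^( - 1)*11^1 * 83^1  *1321^ (  -  1)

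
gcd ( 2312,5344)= 8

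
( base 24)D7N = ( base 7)31250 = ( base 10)7679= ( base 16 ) 1DFF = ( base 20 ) J3J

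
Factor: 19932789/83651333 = 3^1*17^1 * 23^1*16993^1 * 83651333^( - 1 )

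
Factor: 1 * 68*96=2^7*3^1*17^1=6528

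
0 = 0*9350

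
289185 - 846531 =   -  557346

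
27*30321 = 818667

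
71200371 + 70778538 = 141978909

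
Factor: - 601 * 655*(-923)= 5^1 * 13^1* 71^1*  131^1 * 601^1 = 363343565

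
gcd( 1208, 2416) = 1208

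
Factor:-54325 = -5^2*41^1*53^1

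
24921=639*39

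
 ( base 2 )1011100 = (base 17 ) 57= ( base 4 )1130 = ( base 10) 92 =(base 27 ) 3b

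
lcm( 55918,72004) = 5256292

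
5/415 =1/83 = 0.01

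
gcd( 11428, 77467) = 1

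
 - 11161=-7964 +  - 3197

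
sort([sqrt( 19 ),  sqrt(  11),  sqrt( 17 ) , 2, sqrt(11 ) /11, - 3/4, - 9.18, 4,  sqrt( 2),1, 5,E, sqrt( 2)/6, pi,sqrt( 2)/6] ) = [ - 9.18, -3/4, sqrt(2 )/6 , sqrt( 2)/6, sqrt( 11 ) /11, 1, sqrt( 2 ),2, E, pi,sqrt( 11), 4,sqrt(17 ),sqrt( 19),  5] 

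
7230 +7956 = 15186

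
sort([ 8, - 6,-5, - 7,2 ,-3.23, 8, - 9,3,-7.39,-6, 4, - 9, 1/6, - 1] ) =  [ -9,  -  9, - 7.39,  -  7,  -  6, - 6,  -  5, - 3.23, - 1, 1/6, 2, 3, 4, 8, 8]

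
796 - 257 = 539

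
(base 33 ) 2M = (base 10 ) 88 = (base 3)10021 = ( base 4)1120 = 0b1011000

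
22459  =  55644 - 33185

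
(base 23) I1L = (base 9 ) 14108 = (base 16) 255E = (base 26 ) E3O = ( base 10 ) 9566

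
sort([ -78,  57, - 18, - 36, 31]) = [ - 78,-36, - 18,31,  57 ]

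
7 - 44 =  - 37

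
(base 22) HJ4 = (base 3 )102212101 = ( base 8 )20712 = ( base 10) 8650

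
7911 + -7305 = 606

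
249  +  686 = 935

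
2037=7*291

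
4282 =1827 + 2455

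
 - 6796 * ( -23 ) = 156308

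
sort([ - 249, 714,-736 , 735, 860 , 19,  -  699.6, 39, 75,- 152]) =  [ - 736, - 699.6, - 249, - 152, 19  ,  39,75,  714,735, 860]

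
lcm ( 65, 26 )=130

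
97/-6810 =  - 97/6810 = - 0.01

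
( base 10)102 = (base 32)36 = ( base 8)146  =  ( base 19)57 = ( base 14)74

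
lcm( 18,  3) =18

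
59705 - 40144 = 19561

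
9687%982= 849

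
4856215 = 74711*65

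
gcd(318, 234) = 6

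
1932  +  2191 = 4123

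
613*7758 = 4755654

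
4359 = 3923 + 436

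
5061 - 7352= - 2291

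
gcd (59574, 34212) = 6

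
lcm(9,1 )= 9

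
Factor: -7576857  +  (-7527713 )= - 15104570 = -2^1*5^1 * 13^1*116189^1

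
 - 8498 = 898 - 9396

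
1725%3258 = 1725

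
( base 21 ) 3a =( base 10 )73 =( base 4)1021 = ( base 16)49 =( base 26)2l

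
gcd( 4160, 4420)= 260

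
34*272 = 9248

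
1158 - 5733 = - 4575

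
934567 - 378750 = 555817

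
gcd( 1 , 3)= 1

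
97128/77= 97128/77 = 1261.40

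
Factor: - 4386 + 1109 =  -29^1*113^1 = - 3277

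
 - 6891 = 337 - 7228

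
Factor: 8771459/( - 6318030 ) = -2^( - 1)*3^( - 1 )*5^( - 1 )  *210601^( - 1)*8771459^1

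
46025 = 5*9205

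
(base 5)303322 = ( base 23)IDG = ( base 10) 9837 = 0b10011001101101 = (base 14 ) 3829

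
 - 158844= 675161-834005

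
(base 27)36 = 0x57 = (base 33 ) 2L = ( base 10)87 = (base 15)5c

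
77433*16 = 1238928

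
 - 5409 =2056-7465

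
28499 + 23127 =51626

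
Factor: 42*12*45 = 22680  =  2^3*3^4*5^1 * 7^1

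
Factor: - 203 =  - 7^1 * 29^1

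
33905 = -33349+67254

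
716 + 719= 1435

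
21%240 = 21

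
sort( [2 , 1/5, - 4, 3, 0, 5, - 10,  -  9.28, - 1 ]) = [-10, - 9.28, - 4, - 1,0, 1/5,  2, 3,5]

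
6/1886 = 3/943 = 0.00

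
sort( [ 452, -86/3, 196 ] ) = [ - 86/3, 196, 452 ]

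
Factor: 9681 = 3^1 * 7^1  *461^1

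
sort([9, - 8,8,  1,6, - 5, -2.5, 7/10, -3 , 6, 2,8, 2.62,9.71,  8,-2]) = [ -8,  -  5, - 3 , - 2.5,-2,7/10,1,2,2.62,  6 , 6,8,8 , 8,9,9.71 ]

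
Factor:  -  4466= - 2^1*7^1 * 11^1*29^1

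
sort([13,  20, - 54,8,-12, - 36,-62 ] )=[ - 62,- 54, - 36 ,- 12,8,13, 20]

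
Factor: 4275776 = 2^6*66809^1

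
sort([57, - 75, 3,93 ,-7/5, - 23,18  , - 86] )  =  [ - 86, - 75, - 23,  -  7/5,3, 18,57, 93]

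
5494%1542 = 868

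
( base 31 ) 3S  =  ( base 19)67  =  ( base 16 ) 79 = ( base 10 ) 121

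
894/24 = 149/4 = 37.25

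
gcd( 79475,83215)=935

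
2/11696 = 1/5848 = 0.00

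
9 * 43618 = 392562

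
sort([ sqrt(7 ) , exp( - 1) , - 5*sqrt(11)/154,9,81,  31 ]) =[ - 5*sqrt ( 11)/154, exp( - 1), sqrt(7), 9, 31,  81]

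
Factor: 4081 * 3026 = 2^1*7^1 * 11^1*17^1*53^1*89^1 =12349106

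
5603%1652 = 647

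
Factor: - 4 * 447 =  - 1788 = -2^2*3^1*149^1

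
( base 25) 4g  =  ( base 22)56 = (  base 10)116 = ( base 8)164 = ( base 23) 51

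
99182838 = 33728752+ 65454086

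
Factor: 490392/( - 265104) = -2^(-1 )*7^1*139^1*263^( - 1) =- 973/526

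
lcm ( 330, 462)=2310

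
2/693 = 2/693 = 0.00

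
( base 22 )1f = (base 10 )37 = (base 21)1g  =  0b100101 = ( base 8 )45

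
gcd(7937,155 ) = 1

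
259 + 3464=3723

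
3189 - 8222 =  - 5033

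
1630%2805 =1630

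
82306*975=80248350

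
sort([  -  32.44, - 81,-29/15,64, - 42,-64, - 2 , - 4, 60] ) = [ - 81, - 64,-42,-32.44, - 4,-2, - 29/15,60, 64 ] 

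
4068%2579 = 1489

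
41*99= 4059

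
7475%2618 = 2239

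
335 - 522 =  - 187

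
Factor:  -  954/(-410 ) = 3^2*5^ (-1 )*41^( - 1)*53^1  =  477/205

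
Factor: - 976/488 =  - 2 = - 2^1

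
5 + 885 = 890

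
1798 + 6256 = 8054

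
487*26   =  12662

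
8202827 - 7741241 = 461586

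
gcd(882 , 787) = 1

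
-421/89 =-5 + 24/89= - 4.73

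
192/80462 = 96/40231 = 0.00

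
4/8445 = 4/8445 = 0.00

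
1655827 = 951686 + 704141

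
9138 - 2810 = 6328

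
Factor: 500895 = 3^2*5^1*11131^1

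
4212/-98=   -  2106/49   =  - 42.98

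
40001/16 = 40001/16= 2500.06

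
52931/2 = 52931/2=26465.50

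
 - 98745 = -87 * 1135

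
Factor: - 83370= - 2^1*3^1 * 5^1*7^1*397^1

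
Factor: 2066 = 2^1 * 1033^1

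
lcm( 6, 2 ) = 6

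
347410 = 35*9926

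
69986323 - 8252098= 61734225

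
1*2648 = 2648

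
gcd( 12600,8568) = 504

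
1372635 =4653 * 295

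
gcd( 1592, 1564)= 4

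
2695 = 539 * 5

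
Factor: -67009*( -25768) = 1726687912 = 2^3 * 113^1 *593^1 * 3221^1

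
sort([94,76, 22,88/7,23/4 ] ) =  [23/4, 88/7,22,76,94] 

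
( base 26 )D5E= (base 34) 7OO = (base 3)110020211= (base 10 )8932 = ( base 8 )21344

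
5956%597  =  583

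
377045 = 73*5165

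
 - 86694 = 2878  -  89572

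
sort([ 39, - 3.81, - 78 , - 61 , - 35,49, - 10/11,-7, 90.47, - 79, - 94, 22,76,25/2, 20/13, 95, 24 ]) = [ - 94, - 79, -78, - 61, - 35,  -  7, - 3.81,-10/11, 20/13, 25/2,22, 24,39,  49,76, 90.47, 95 ] 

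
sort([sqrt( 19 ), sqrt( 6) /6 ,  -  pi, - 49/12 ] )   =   [ - 49/12, -pi, sqrt (6 ) /6, sqrt( 19 ) ]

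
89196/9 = 9910 + 2/3 = 9910.67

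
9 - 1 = 8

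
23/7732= 23/7732 = 0.00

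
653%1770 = 653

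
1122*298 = 334356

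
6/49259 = 6/49259=0.00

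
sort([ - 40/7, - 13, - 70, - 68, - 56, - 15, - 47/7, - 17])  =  [ - 70, - 68, - 56, - 17,-15, - 13, - 47/7, - 40/7] 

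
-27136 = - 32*848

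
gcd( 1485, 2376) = 297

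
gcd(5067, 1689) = 1689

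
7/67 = 7/67 = 0.10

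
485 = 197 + 288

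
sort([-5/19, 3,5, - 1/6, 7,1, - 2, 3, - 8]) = [ - 8, - 2, - 5/19, - 1/6 , 1,  3,3 , 5,7]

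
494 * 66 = 32604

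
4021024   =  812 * 4952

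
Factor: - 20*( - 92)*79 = 145360 = 2^4*5^1*23^1*79^1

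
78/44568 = 13/7428 = 0.00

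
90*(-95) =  - 8550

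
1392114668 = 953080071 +439034597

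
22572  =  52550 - 29978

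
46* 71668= 3296728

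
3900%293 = 91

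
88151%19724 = 9255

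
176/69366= 8/3153= 0.00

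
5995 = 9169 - 3174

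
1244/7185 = 1244/7185  =  0.17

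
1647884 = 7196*229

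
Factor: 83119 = 43^1*1933^1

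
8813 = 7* 1259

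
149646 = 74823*2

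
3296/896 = 103/28 = 3.68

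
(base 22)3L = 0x57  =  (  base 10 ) 87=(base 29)30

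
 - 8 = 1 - 9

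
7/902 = 7/902 = 0.01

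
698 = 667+31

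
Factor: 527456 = 2^5*53^1  *  311^1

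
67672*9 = 609048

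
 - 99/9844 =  - 99/9844 = - 0.01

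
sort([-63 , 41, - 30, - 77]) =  [-77, - 63,  -  30, 41 ] 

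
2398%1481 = 917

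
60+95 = 155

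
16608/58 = 286 + 10/29 = 286.34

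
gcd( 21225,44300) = 25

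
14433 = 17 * 849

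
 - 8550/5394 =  - 2 + 373/899 = - 1.59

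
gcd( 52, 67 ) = 1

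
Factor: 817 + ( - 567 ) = 250 = 2^1*5^3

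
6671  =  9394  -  2723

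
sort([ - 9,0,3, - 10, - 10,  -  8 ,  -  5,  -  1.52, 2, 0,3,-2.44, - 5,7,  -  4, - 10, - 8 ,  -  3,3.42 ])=[ - 10, - 10  , - 10, - 9, - 8, - 8, - 5 ,- 5,-4, - 3,- 2.44,-1.52, 0,0,2 , 3, 3, 3.42,7 ]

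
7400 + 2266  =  9666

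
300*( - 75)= - 22500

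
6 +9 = 15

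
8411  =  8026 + 385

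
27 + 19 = 46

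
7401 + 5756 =13157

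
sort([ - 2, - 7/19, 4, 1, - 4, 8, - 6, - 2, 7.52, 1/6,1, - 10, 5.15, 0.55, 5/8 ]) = [ - 10 , - 6, - 4, - 2, - 2, - 7/19,1/6, 0.55,  5/8,1,1,4 , 5.15, 7.52, 8 ]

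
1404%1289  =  115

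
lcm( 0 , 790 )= 0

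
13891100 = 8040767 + 5850333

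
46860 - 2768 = 44092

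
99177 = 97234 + 1943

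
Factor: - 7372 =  - 2^2*19^1*97^1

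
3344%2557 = 787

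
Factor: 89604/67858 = 342/259 = 2^1*3^2*7^( - 1 )*19^1 * 37^( - 1 ) 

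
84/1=84 =84.00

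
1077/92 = 11 + 65/92  =  11.71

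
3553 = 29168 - 25615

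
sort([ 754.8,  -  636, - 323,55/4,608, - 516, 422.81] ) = [ - 636 ,-516,-323, 55/4, 422.81, 608, 754.8 ]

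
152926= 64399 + 88527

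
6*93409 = 560454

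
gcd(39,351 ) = 39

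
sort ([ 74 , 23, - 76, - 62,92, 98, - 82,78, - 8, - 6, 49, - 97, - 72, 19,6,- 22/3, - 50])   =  [ - 97, - 82,-76, - 72, - 62, - 50, - 8, - 22/3, - 6,  6, 19 , 23 , 49,74,  78 , 92, 98] 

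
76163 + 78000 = 154163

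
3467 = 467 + 3000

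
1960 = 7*280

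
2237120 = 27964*80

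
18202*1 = 18202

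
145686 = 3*48562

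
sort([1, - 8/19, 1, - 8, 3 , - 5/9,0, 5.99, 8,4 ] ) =[ - 8, - 5/9, - 8/19,0,1, 1,3,4,5.99,8]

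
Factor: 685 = 5^1*137^1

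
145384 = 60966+84418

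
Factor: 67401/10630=2^( - 1 )*3^2*5^ ( - 1)*  1063^(  -  1)*7489^1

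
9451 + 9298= 18749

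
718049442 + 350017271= 1068066713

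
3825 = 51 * 75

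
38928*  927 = 36086256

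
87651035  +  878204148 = 965855183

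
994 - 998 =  - 4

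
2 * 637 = 1274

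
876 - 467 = 409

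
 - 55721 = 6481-62202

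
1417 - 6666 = - 5249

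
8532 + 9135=17667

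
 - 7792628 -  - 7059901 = - 732727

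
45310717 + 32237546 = 77548263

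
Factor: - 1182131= - 23^1*103^1*499^1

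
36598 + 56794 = 93392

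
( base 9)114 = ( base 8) 136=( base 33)2S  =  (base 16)5e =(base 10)94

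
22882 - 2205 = 20677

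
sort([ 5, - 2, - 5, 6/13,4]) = [ - 5,  -  2,6/13, 4, 5]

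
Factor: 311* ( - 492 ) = -2^2*3^1*41^1*311^1= - 153012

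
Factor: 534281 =11^1*48571^1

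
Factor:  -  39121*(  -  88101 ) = 3446599221 = 3^3*13^1*19^1*29^1*71^1*251^1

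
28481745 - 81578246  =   - 53096501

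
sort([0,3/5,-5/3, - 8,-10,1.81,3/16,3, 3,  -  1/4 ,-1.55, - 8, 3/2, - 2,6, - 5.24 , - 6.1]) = [-10,-8, - 8 , - 6.1, - 5.24,-2, - 5/3,-1.55,-1/4,  0, 3/16,3/5,3/2,1.81, 3,  3, 6]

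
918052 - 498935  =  419117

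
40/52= 10/13 = 0.77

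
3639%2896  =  743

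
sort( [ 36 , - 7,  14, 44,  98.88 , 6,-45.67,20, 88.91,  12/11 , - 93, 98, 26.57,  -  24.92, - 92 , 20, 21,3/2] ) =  [-93, - 92,-45.67, - 24.92, - 7,12/11 , 3/2,6,14,20, 20, 21 , 26.57  ,  36,44 , 88.91 , 98, 98.88]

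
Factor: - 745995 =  - 3^1*5^1*41^1*1213^1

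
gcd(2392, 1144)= 104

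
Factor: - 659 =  - 659^1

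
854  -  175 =679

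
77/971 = 77/971 = 0.08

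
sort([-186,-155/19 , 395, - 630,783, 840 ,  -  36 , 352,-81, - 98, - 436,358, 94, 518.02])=[ - 630,-436, - 186, - 98, - 81, - 36 , - 155/19 , 94 , 352,358 , 395, 518.02 , 783, 840 ] 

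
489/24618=163/8206= 0.02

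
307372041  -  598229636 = - 290857595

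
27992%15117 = 12875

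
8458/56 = 151 + 1/28 = 151.04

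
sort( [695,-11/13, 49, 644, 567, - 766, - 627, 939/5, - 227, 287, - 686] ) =[- 766, - 686,-627,-227,-11/13, 49, 939/5, 287,567, 644, 695]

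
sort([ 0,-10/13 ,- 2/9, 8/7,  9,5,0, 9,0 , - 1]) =[ - 1  , - 10/13,- 2/9,0,0,  0, 8/7,5, 9, 9]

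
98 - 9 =89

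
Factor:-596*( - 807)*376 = 180845472 = 2^5*3^1*47^1*149^1*269^1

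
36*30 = 1080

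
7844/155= 7844/155 = 50.61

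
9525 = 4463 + 5062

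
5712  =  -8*( - 714)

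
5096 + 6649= 11745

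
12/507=4/169=0.02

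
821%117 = 2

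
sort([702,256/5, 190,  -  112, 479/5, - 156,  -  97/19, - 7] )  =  [- 156 , - 112,-7, -97/19, 256/5,  479/5, 190, 702]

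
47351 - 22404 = 24947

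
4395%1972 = 451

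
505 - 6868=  - 6363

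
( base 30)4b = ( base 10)131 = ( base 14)95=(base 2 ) 10000011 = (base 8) 203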